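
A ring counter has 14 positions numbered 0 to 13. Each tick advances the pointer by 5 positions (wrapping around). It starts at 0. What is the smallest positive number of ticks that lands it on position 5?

The inverse of 5 mod 14 is 3 (since 5·3 = 15 ≡ 1).
So x ≡ 3·5 = 15 ≡ 1 (mod 14).

1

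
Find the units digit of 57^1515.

Powers of 7 mod 10 repeat with period 4: 7, 9, 3, 1.
1515 mod 4 = 3, so the last digit matches 7^3 = 3.

3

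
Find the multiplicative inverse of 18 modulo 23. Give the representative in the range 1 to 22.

23 = 1·18 + 5
18 = 3·5 + 3
5 = 1·3 + 2
3 = 1·2 + 1
2 = 2·1 + 0
Back-substituting gives 18·9 ≡ 1 (mod 23).

9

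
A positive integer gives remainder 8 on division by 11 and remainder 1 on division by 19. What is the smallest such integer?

96

x ≡ 8 (mod 11) gives x ∈ {8, 19, 30, 41, 52, 63, 74, 85, …}.
The first of these with x mod 19 = 1 is 96.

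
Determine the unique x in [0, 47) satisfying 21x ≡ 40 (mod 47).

The inverse of 21 mod 47 is 9 (since 21·9 = 189 ≡ 1).
So x ≡ 9·40 = 360 ≡ 31 (mod 47).

31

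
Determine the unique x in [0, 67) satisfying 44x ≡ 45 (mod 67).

The inverse of 44 mod 67 is 32 (since 44·32 = 1408 ≡ 1).
Multiplying both sides by 32: x ≡ 32·45 = 1440 ≡ 33 (mod 67).
Check: 44·33 = 1452 = 21·67 + 45.

33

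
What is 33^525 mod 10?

Last digits of 3^n: 3, 9, 7, 1 (period 4).
525 mod 4 = 1, so the last digit matches 3^1 = 3.

3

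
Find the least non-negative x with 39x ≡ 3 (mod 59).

The inverse of 39 mod 59 is 56 (since 39·56 = 2184 ≡ 1).
Multiplying both sides by 56: x ≡ 56·3 = 168 ≡ 50 (mod 59).

50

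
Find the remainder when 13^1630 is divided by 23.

8

Square-and-reduce mod 23: 13^1≡13, 13^2≡8, 13^4≡18, 13^8≡2, 13^16≡4, 13^32≡16, 13^64≡3, 13^128≡9, 13^256≡12, 13^512≡6, 13^1024≡13.
1630 = 2 + 4 + 8 + 16 + 64 + 512 + 1024, so 13^1630 ≡ 8·18·2·4·3·6·13 ≡ 8 (mod 23).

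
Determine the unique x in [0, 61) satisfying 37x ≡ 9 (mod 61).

53

The inverse of 37 mod 61 is 33 (since 37·33 = 1221 ≡ 1).
Multiplying both sides by 33: x ≡ 33·9 = 297 ≡ 53 (mod 61).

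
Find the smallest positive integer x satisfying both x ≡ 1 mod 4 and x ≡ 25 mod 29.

25

x ≡ 1 (mod 4) gives x ∈ {1, 5, 9, 13, 17, 21, 25}.
The first of these with x mod 29 = 25 is 25.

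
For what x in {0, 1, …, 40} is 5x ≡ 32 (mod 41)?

The inverse of 5 mod 41 is 33 (since 5·33 = 165 ≡ 1).
Multiplying both sides by 33: x ≡ 33·32 = 1056 ≡ 31 (mod 41).

31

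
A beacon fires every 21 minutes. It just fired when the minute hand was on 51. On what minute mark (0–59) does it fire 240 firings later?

240·21 = 5040.
Dividing 5040 by 60 gives quotient 84 and remainder 0.
(51 + 0) mod 60 = 51.

51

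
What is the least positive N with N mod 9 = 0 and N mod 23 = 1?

162

Since 23·2 ≡ 1 (mod 9), take x = 1 + 23·((0−1)·2 mod 9) = 1 + 23·7 = 162.
Check: 162 mod 9 = 0, 162 mod 23 = 1.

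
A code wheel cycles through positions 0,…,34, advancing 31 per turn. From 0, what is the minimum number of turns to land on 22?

12

31⁻¹ ≡ 26 (mod 35) because 31·26 = 806 = 23·35 + 1.
So x ≡ 26·22 = 572 ≡ 12 (mod 35).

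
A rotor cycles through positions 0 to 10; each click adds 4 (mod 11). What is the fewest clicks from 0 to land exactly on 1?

11 = 2·4 + 3
4 = 1·3 + 1
3 = 3·1 + 0
Back-substituting gives 4·3 ≡ 1 (mod 11).

3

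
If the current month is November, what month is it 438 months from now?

May

438 mod 12 = 6 (since 36·12 = 432).
November + 6 months → May.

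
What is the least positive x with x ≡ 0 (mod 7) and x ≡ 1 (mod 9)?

x ≡ 0 (mod 7) gives x ∈ {0, 7, 14, 21, 28}.
The first of these with x mod 9 = 1 is 28.

28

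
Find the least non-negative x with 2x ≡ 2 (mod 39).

2⁻¹ ≡ 20 (mod 39) because 2·20 = 40 = 1·39 + 1.
So x ≡ 20·2 = 40 ≡ 1 (mod 39).

1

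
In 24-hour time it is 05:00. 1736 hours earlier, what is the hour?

1736 = 72·24 + 8, so 1736 mod 24 = 8.
(5 − 8) mod 24 = 21.

21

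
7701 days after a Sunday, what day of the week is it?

7701 − 1100·7 = 1, so 7701 ≡ 1 (mod 7).
Sunday + 1 day → Monday.

Monday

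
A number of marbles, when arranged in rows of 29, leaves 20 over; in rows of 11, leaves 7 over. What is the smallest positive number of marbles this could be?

194

x ≡ 7 (mod 11) gives x ∈ {7, 18, 29, 40, 51, 62, 73, 84, …}.
The first of these with x mod 29 = 20 is 194.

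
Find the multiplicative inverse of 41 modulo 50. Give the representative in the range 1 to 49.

11

50 = 1·41 + 9
41 = 4·9 + 5
9 = 1·5 + 4
5 = 1·4 + 1
4 = 4·1 + 0
Back-substituting gives 41·11 ≡ 1 (mod 50).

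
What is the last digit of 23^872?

The units digit of 23^n cycles with period 4: 3, 9, 7, 1, …
872 mod 4 = 0, so the last digit matches 3^4 = 1.

1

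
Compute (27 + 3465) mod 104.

3465 − 33·104 = 33, so 3465 ≡ 33 (mod 104).
(27 + 33) mod 104 = 60.

60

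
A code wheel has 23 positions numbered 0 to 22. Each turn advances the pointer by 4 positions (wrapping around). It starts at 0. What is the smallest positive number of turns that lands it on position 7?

19

The inverse of 4 mod 23 is 6 (since 4·6 = 24 ≡ 1).
So x ≡ 6·7 = 42 ≡ 19 (mod 23).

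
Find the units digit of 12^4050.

The units digit of 12^n cycles with period 4: 2, 4, 8, 6, …
4050 leaves remainder 2 on division by 4, so 12^4050 ends in 4.

4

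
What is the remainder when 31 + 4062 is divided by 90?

4062 = 45·90 + 12, so 4062 mod 90 = 12.
(31 + 12) mod 90 = 43.

43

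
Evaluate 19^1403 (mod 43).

18

Square-and-reduce mod 43: 19^1≡19, 19^2≡17, 19^4≡31, 19^8≡15, 19^16≡10, 19^32≡14, 19^64≡24, 19^128≡17, 19^256≡31, 19^512≡15, 19^1024≡10.
1403 = 1 + 2 + 8 + 16 + 32 + 64 + 256 + 1024, so 19^1403 ≡ 19·17·15·10·14·24·31·10 ≡ 18 (mod 43).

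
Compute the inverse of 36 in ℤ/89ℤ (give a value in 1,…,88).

47

36·47 = 1692 = 19·89 + 1, so 36⁻¹ ≡ 47 (mod 89).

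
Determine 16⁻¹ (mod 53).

10

53 = 3·16 + 5
16 = 3·5 + 1
5 = 5·1 + 0
Back-substituting gives 16·10 ≡ 1 (mod 53).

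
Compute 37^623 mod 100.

53

Successive squares of 37 mod 100: 37^1≡37, 37^2≡69, 37^4≡61, 37^8≡21, 37^16≡41, 37^32≡81, 37^64≡61, 37^128≡21, 37^256≡41, 37^512≡81.
623 = 1 + 2 + 4 + 8 + 32 + 64 + 512, so 37^623 ≡ 37·69·61·21·81·61·81 ≡ 53 (mod 100).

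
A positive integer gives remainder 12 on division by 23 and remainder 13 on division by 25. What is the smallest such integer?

288

x ≡ 12 (mod 23) gives x ∈ {12, 35, 58, 81, 104, 127, 150, 173, …}.
The first of these with x mod 25 = 13 is 288.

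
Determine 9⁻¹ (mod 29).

29 = 3·9 + 2
9 = 4·2 + 1
2 = 2·1 + 0
Back-substituting gives 9·13 ≡ 1 (mod 29).

13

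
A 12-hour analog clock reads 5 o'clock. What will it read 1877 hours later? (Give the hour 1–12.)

10

1877 − 156·12 = 5, so 1877 ≡ 5 (mod 12).
5 + 5 → 10 on a 12-hour dial.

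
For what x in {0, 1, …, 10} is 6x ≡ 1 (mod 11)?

6⁻¹ ≡ 2 (mod 11) because 6·2 = 12 = 1·11 + 1.
Multiplying both sides by 2: x ≡ 2·1 = 2 ≡ 2 (mod 11).
Check: 6·2 = 12 = 1·11 + 1.

2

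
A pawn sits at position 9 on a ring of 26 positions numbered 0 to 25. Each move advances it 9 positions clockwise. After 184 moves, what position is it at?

1

184·9 = 1656.
Dividing 1656 by 26 gives quotient 63 and remainder 18.
(9 + 18) mod 26 = 1.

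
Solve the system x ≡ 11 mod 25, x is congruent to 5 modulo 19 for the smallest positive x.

461

x ≡ 5 (mod 19) gives x ∈ {5, 24, 43, 62, 81, 100, 119, 138, …}.
The first of these with x mod 25 = 11 is 461.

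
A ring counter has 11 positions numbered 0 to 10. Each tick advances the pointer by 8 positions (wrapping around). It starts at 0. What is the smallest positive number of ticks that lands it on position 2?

8⁻¹ ≡ 7 (mod 11) because 8·7 = 56 = 5·11 + 1.
So x ≡ 7·2 = 14 ≡ 3 (mod 11).

3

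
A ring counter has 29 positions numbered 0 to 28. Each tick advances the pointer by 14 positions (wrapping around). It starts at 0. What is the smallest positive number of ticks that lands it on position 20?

14⁻¹ ≡ 27 (mod 29) because 14·27 = 378 = 13·29 + 1.
So x ≡ 27·20 = 540 ≡ 18 (mod 29).

18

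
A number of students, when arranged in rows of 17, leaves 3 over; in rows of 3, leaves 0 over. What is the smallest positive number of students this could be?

x ≡ 0 (mod 3) gives x ∈ {0, 3}.
The first of these with x mod 17 = 3 is 3.

3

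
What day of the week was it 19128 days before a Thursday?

Sunday

19128 − 2732·7 = 4, so 19128 ≡ 4 (mod 7).
Thursday − 4 days → Sunday.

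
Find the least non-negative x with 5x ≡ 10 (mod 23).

5⁻¹ ≡ 14 (mod 23) because 5·14 = 70 = 3·23 + 1.
So x ≡ 14·10 = 140 ≡ 2 (mod 23).

2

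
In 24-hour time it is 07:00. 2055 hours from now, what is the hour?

22

2055 − 85·24 = 15, so 2055 ≡ 15 (mod 24).
(7 + 15) mod 24 = 22.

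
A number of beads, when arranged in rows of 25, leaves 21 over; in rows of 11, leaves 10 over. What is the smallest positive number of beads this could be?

21

x ≡ 10 (mod 11) gives x ∈ {10, 21}.
The first of these with x mod 25 = 21 is 21.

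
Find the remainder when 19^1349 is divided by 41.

By repeated squaring mod 41: 19^1≡19, 19^2≡33, 19^4≡23, 19^8≡37, 19^16≡16, 19^32≡10, 19^64≡18, 19^128≡37, 19^256≡16, 19^512≡10, 19^1024≡18.
Since 1349 = 1 + 4 + 64 + 256 + 1024 in binary, 19^1349 ≡ 19·23·18·16·18 ≡ 35 (mod 41).

35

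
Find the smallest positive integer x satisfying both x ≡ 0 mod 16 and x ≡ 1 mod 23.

208

x ≡ 0 (mod 16) gives x ∈ {0, 16, 32, 48, 64, 80, 96, 112, …}.
The first of these with x mod 23 = 1 is 208.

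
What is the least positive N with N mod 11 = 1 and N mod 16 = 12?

x ≡ 1 (mod 11) gives x ∈ {1, 12}.
The first of these with x mod 16 = 12 is 12.

12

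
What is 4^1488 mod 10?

Last digits of 4^n: 4, 6 (period 2).
1488 leaves remainder 0 on division by 2, so 4^1488 ends in 6.

6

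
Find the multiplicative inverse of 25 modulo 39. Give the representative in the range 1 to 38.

39 = 1·25 + 14
25 = 1·14 + 11
14 = 1·11 + 3
11 = 3·3 + 2
3 = 1·2 + 1
2 = 2·1 + 0
Back-substituting gives 25·25 ≡ 1 (mod 39).

25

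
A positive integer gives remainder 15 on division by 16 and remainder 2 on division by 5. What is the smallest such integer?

47

x ≡ 2 (mod 5) gives x ∈ {2, 7, 12, 17, 22, 27, 32, 37, …}.
The first of these with x mod 16 = 15 is 47.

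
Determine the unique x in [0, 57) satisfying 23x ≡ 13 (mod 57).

8

The inverse of 23 mod 57 is 5 (since 23·5 = 115 ≡ 1).
Multiplying both sides by 5: x ≡ 5·13 = 65 ≡ 8 (mod 57).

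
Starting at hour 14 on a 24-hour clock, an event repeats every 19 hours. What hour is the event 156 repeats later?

156·19 = 2964.
2964 mod 24 = 12 (since 123·24 = 2952).
(14 + 12) mod 24 = 2.

2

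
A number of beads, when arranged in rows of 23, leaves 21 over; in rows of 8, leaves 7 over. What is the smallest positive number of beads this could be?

x ≡ 7 (mod 8) gives x ∈ {7, 15, 23, 31, 39, 47, 55, 63, …}.
The first of these with x mod 23 = 21 is 159.

159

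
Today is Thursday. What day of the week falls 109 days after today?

109 = 15·7 + 4, so 109 mod 7 = 4.
Thursday + 4 days → Monday.

Monday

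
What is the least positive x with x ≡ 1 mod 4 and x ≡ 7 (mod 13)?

33

x ≡ 1 (mod 4) gives x ∈ {1, 5, 9, 13, 17, 21, 25, 29, …}.
The first of these with x mod 13 = 7 is 33.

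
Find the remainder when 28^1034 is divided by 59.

Square-and-reduce mod 59: 28^1≡28, 28^2≡17, 28^4≡53, 28^8≡36, 28^16≡57, 28^32≡4, 28^64≡16, 28^128≡20, 28^256≡46, 28^512≡51, 28^1024≡5.
1034 = 2 + 8 + 1024, so 28^1034 ≡ 17·36·5 ≡ 51 (mod 59).

51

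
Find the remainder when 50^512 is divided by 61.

1

Successive squares of 50 mod 61: 50^1≡50, 50^2≡60, 50^4≡1, 50^8≡1, 50^16≡1, 50^32≡1, 50^64≡1, 50^128≡1, 50^256≡1, 50^512≡1.
512 = 512, so 50^512 ≡ 1 ≡ 1 (mod 61).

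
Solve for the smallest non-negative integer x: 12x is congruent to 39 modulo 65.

The inverse of 12 mod 65 is 38 (since 12·38 = 456 ≡ 1).
Multiplying both sides by 38: x ≡ 38·39 = 1482 ≡ 52 (mod 65).

52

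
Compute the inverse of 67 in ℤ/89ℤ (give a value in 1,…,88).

4

67·4 = 268 = 3·89 + 1, so 67⁻¹ ≡ 4 (mod 89).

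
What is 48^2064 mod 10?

6

The units digit of 48^n cycles with period 4: 8, 4, 2, 6, …
2064 mod 4 = 0, so the last digit matches 8^4 = 6.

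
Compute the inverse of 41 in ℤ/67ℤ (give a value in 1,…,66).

67 = 1·41 + 26
41 = 1·26 + 15
26 = 1·15 + 11
15 = 1·11 + 4
11 = 2·4 + 3
4 = 1·3 + 1
3 = 3·1 + 0
Back-substituting gives 41·18 ≡ 1 (mod 67).

18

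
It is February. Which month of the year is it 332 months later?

Dividing 332 by 12 gives quotient 27 and remainder 8.
February + 8 months → October.

October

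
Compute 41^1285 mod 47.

5

Square-and-reduce mod 47: 41^1≡41, 41^2≡36, 41^4≡27, 41^8≡24, 41^16≡12, 41^32≡3, 41^64≡9, 41^128≡34, 41^256≡28, 41^512≡32, 41^1024≡37.
1285 = 1 + 4 + 256 + 1024, so 41^1285 ≡ 41·27·28·37 ≡ 5 (mod 47).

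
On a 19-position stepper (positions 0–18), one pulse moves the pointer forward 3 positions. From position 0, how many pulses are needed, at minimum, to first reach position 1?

3·13 = 39 = 2·19 + 1, so 3⁻¹ ≡ 13 (mod 19).

13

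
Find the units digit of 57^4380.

Last digits of 7^n: 7, 9, 3, 1 (period 4).
4380 mod 4 = 0, so the last digit matches 7^4 = 1.

1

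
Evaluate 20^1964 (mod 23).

Square-and-reduce mod 23: 20^1≡20, 20^2≡9, 20^4≡12, 20^8≡6, 20^16≡13, 20^32≡8, 20^64≡18, 20^128≡2, 20^256≡4, 20^512≡16, 20^1024≡3.
1964 = 4 + 8 + 32 + 128 + 256 + 512 + 1024, so 20^1964 ≡ 12·6·8·2·4·16·3 ≡ 16 (mod 23).

16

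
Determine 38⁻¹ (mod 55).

42

38·42 = 1596 = 29·55 + 1, so 38⁻¹ ≡ 42 (mod 55).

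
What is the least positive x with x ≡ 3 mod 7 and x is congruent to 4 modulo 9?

31

x ≡ 3 (mod 7) gives x ∈ {3, 10, 17, 24, 31}.
The first of these with x mod 9 = 4 is 31.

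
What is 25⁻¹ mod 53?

17

25·17 = 425 = 8·53 + 1, so 25⁻¹ ≡ 17 (mod 53).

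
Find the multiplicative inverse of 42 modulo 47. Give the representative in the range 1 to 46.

28

47 = 1·42 + 5
42 = 8·5 + 2
5 = 2·2 + 1
2 = 2·1 + 0
Back-substituting gives 42·28 ≡ 1 (mod 47).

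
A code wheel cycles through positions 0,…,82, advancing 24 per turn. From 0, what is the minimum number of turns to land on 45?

33

The inverse of 24 mod 83 is 45 (since 24·45 = 1080 ≡ 1).
Multiplying both sides by 45: x ≡ 45·45 = 2025 ≡ 33 (mod 83).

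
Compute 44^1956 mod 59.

51

By repeated squaring mod 59: 44^1≡44, 44^2≡48, 44^4≡3, 44^8≡9, 44^16≡22, 44^32≡12, 44^64≡26, 44^128≡27, 44^256≡21, 44^512≡28, 44^1024≡17.
1956 = 4 + 32 + 128 + 256 + 512 + 1024, so 44^1956 ≡ 3·12·27·21·28·17 ≡ 51 (mod 59).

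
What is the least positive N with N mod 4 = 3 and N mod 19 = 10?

67

Since 19·3 ≡ 1 (mod 4), take x = 10 + 19·((3−10)·3 mod 4) = 10 + 19·3 = 67.
Check: 67 mod 4 = 3, 67 mod 19 = 10.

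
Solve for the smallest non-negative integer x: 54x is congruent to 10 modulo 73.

54⁻¹ ≡ 23 (mod 73) because 54·23 = 1242 = 17·73 + 1.
So x ≡ 23·10 = 230 ≡ 11 (mod 73).
Check: 54·11 = 594 = 8·73 + 10.

11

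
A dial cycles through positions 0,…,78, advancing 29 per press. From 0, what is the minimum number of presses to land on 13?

74

The inverse of 29 mod 79 is 30 (since 29·30 = 870 ≡ 1).
So x ≡ 30·13 = 390 ≡ 74 (mod 79).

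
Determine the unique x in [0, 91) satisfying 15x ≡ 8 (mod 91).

43

The inverse of 15 mod 91 is 85 (since 15·85 = 1275 ≡ 1).
Multiplying both sides by 85: x ≡ 85·8 = 680 ≡ 43 (mod 91).
Check: 15·43 = 645 = 7·91 + 8.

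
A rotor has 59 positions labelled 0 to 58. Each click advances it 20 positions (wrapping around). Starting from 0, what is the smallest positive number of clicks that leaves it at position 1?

3

20·3 = 60 = 1·59 + 1, so 20⁻¹ ≡ 3 (mod 59).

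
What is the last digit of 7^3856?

Powers of 7 mod 10 repeat with period 4: 7, 9, 3, 1.
3856 mod 4 = 0, so the last digit matches 7^4 = 1.

1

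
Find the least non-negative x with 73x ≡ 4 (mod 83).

The inverse of 73 mod 83 is 58 (since 73·58 = 4234 ≡ 1).
Multiplying both sides by 58: x ≡ 58·4 = 232 ≡ 66 (mod 83).

66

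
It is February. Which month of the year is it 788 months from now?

October

788 = 65·12 + 8, so 788 mod 12 = 8.
February + 8 months → October.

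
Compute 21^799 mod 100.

By repeated squaring mod 100: 21^1≡21, 21^2≡41, 21^4≡81, 21^8≡61, 21^16≡21, 21^32≡41, 21^64≡81, 21^128≡61, 21^256≡21, 21^512≡41.
Since 799 = 1 + 2 + 4 + 8 + 16 + 256 + 512 in binary, 21^799 ≡ 21·41·81·61·21·21·41 ≡ 81 (mod 100).

81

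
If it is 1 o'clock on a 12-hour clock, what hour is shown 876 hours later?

876 = 73·12 + 0, so 876 mod 12 = 0.
1 + 0 → 1 on a 12-hour dial.

1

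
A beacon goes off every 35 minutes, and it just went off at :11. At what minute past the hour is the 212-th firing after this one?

212·35 = 7420.
7420 − 123·60 = 40, so 7420 ≡ 40 (mod 60).
(11 + 40) mod 60 = 51.

51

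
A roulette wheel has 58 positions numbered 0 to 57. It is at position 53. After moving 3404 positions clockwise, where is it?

3404 mod 58 = 40 (since 58·58 = 3364).
(53 + 40) mod 58 = 35.

35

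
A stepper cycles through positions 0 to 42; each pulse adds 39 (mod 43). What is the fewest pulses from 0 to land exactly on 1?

43 = 1·39 + 4
39 = 9·4 + 3
4 = 1·3 + 1
3 = 3·1 + 0
Back-substituting gives 39·32 ≡ 1 (mod 43).

32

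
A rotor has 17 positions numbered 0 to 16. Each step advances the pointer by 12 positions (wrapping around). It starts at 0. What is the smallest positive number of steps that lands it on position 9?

12⁻¹ ≡ 10 (mod 17) because 12·10 = 120 = 7·17 + 1.
So x ≡ 10·9 = 90 ≡ 5 (mod 17).

5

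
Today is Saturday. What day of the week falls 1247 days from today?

Dividing 1247 by 7 gives quotient 178 and remainder 1.
Saturday + 1 day → Sunday.

Sunday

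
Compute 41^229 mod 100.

61

Square-and-reduce mod 100: 41^1≡41, 41^2≡81, 41^4≡61, 41^8≡21, 41^16≡41, 41^32≡81, 41^64≡61, 41^128≡21.
229 = 1 + 4 + 32 + 64 + 128, so 41^229 ≡ 41·61·81·61·21 ≡ 61 (mod 100).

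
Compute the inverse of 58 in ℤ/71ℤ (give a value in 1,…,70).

58·60 = 3480 = 49·71 + 1, so 58⁻¹ ≡ 60 (mod 71).

60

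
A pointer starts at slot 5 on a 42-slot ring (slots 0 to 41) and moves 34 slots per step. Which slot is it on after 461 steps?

461·34 = 15674.
15674 mod 42 = 8 (since 373·42 = 15666).
(5 + 8) mod 42 = 13.

13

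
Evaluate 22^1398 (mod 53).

By repeated squaring mod 53: 22^1≡22, 22^2≡7, 22^4≡49, 22^8≡16, 22^16≡44, 22^32≡28, 22^64≡42, 22^128≡15, 22^256≡13, 22^512≡10, 22^1024≡47.
1398 = 2 + 4 + 16 + 32 + 64 + 256 + 1024, so 22^1398 ≡ 7·49·44·28·42·13·47 ≡ 17 (mod 53).

17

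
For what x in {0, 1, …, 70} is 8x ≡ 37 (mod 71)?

49

The inverse of 8 mod 71 is 9 (since 8·9 = 72 ≡ 1).
Multiplying both sides by 9: x ≡ 9·37 = 333 ≡ 49 (mod 71).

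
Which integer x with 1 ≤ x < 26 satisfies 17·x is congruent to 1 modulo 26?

26 = 1·17 + 9
17 = 1·9 + 8
9 = 1·8 + 1
8 = 8·1 + 0
Back-substituting gives 17·23 ≡ 1 (mod 26).

23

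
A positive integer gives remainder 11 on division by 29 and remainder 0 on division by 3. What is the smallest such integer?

69

Since 3·10 ≡ 1 (mod 29), take x = 0 + 3·((11−0)·10 mod 29) = 0 + 3·23 = 69.
Check: 69 mod 29 = 11, 69 mod 3 = 0.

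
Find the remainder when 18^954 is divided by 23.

16

Square-and-reduce mod 23: 18^1≡18, 18^2≡2, 18^4≡4, 18^8≡16, 18^16≡3, 18^32≡9, 18^64≡12, 18^128≡6, 18^256≡13, 18^512≡8.
Since 954 = 2 + 8 + 16 + 32 + 128 + 256 + 512 in binary, 18^954 ≡ 2·16·3·9·6·13·8 ≡ 16 (mod 23).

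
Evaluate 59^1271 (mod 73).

62

Square-and-reduce mod 73: 59^1≡59, 59^2≡50, 59^4≡18, 59^8≡32, 59^16≡2, 59^32≡4, 59^64≡16, 59^128≡37, 59^256≡55, 59^512≡32, 59^1024≡2.
Since 1271 = 1 + 2 + 4 + 16 + 32 + 64 + 128 + 1024 in binary, 59^1271 ≡ 59·50·18·2·4·16·37·2 ≡ 62 (mod 73).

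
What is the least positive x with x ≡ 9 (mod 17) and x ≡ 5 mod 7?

26

Since 7·5 ≡ 1 (mod 17), take x = 5 + 7·((9−5)·5 mod 17) = 5 + 7·3 = 26.
Check: 26 mod 17 = 9, 26 mod 7 = 5.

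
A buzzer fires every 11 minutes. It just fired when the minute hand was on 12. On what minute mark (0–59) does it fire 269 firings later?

31

269·11 = 2959.
2959 − 49·60 = 19, so 2959 ≡ 19 (mod 60).
(12 + 19) mod 60 = 31.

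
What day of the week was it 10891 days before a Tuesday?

Wednesday

10891 = 1555·7 + 6, so 10891 mod 7 = 6.
Tuesday − 6 days → Wednesday.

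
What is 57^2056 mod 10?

Powers of 7 mod 10 repeat with period 4: 7, 9, 3, 1.
2056 mod 4 = 0, so the last digit matches 7^4 = 1.

1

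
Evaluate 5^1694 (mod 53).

By repeated squaring mod 53: 5^1≡5, 5^2≡25, 5^4≡42, 5^8≡15, 5^16≡13, 5^32≡10, 5^64≡47, 5^128≡36, 5^256≡24, 5^512≡46, 5^1024≡49.
1694 = 2 + 4 + 8 + 16 + 128 + 512 + 1024, so 5^1694 ≡ 25·42·15·13·36·46·49 ≡ 11 (mod 53).

11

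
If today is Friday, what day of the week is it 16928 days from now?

16928 mod 7 = 2 (since 2418·7 = 16926).
Friday + 2 days → Sunday.

Sunday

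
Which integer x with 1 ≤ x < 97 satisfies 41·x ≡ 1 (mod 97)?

41·71 = 2911 = 30·97 + 1, so 41⁻¹ ≡ 71 (mod 97).

71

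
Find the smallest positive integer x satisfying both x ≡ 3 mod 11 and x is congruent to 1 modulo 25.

201

x ≡ 3 (mod 11) gives x ∈ {3, 14, 25, 36, 47, 58, 69, 80, …}.
The first of these with x mod 25 = 1 is 201.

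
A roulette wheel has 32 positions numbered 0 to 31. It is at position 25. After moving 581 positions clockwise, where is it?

30

581 − 18·32 = 5, so 581 ≡ 5 (mod 32).
(25 + 5) mod 32 = 30.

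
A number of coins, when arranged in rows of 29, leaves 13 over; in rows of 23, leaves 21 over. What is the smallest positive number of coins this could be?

Since 23·24 ≡ 1 (mod 29), take x = 21 + 23·((13−21)·24 mod 29) = 21 + 23·11 = 274.
Check: 274 mod 29 = 13, 274 mod 23 = 21.

274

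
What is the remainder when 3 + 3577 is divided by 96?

28

3577 = 37·96 + 25, so 3577 mod 96 = 25.
(3 + 25) mod 96 = 28.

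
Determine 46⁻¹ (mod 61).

4

46·4 = 184 = 3·61 + 1, so 46⁻¹ ≡ 4 (mod 61).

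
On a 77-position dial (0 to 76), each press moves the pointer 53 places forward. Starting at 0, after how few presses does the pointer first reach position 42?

The inverse of 53 mod 77 is 16 (since 53·16 = 848 ≡ 1).
So x ≡ 16·42 = 672 ≡ 56 (mod 77).

56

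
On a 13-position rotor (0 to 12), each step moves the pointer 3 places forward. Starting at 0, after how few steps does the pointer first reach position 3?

1

3⁻¹ ≡ 9 (mod 13) because 3·9 = 27 = 2·13 + 1.
Multiplying both sides by 9: x ≡ 9·3 = 27 ≡ 1 (mod 13).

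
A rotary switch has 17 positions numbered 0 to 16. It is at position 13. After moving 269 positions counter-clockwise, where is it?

269 mod 17 = 14 (since 15·17 = 255).
(13 − 14) mod 17 = 16.

16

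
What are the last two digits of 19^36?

By repeated squaring mod 100: 19^1≡19, 19^2≡61, 19^4≡21, 19^8≡41, 19^16≡81, 19^32≡61.
36 = 4 + 32, so 19^36 ≡ 21·61 ≡ 81 (mod 100).

81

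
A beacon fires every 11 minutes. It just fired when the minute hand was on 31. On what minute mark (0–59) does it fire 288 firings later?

288·11 = 3168.
Dividing 3168 by 60 gives quotient 52 and remainder 48.
(31 + 48) mod 60 = 19.

19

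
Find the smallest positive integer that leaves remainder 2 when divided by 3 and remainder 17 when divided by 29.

Since 29·2 ≡ 1 (mod 3), take x = 17 + 29·((2−17)·2 mod 3) = 17 + 29·0 = 17.
Check: 17 mod 3 = 2, 17 mod 29 = 17.

17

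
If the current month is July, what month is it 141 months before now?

October

Dividing 141 by 12 gives quotient 11 and remainder 9.
July − 9 months → October.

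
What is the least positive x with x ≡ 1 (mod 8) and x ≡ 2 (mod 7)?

Since 7·7 ≡ 1 (mod 8), take x = 2 + 7·((1−2)·7 mod 8) = 2 + 7·1 = 9.
Check: 9 mod 8 = 1, 9 mod 7 = 2.

9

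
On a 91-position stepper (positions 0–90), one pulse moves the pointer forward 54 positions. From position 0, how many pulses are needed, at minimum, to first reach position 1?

59

54·59 = 3186 = 35·91 + 1, so 54⁻¹ ≡ 59 (mod 91).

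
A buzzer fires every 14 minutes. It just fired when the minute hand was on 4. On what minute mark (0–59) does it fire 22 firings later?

12

22·14 = 308.
308 = 5·60 + 8, so 308 mod 60 = 8.
(4 + 8) mod 60 = 12.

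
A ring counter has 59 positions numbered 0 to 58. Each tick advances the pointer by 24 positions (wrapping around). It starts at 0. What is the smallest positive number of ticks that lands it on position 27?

The inverse of 24 mod 59 is 32 (since 24·32 = 768 ≡ 1).
So x ≡ 32·27 = 864 ≡ 38 (mod 59).

38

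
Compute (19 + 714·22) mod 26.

714·22 = 15708.
15708 = 604·26 + 4, so 15708 mod 26 = 4.
(19 + 4) mod 26 = 23.

23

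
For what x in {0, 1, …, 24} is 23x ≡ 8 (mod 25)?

21

The inverse of 23 mod 25 is 12 (since 23·12 = 276 ≡ 1).
So x ≡ 12·8 = 96 ≡ 21 (mod 25).
Check: 23·21 = 483 = 19·25 + 8.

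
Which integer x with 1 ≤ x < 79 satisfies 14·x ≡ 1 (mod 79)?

17

79 = 5·14 + 9
14 = 1·9 + 5
9 = 1·5 + 4
5 = 1·4 + 1
4 = 4·1 + 0
Back-substituting gives 14·17 ≡ 1 (mod 79).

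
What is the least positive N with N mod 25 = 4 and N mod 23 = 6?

x ≡ 6 (mod 23) gives x ∈ {6, 29}.
The first of these with x mod 25 = 4 is 29.

29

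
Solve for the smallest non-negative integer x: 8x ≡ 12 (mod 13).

8

8⁻¹ ≡ 5 (mod 13) because 8·5 = 40 = 3·13 + 1.
So x ≡ 5·12 = 60 ≡ 8 (mod 13).
Check: 8·8 = 64 = 4·13 + 12.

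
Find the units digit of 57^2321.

7

Powers of 7 mod 10 repeat with period 4: 7, 9, 3, 1.
2321 leaves remainder 1 on division by 4, so 57^2321 ends in 7.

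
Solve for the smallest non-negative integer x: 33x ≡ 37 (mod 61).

33⁻¹ ≡ 37 (mod 61) because 33·37 = 1221 = 20·61 + 1.
So x ≡ 37·37 = 1369 ≡ 27 (mod 61).
Check: 33·27 = 891 = 14·61 + 37.

27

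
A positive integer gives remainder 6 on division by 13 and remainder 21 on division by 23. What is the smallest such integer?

136

Since 23·4 ≡ 1 (mod 13), take x = 21 + 23·((6−21)·4 mod 13) = 21 + 23·5 = 136.
Check: 136 mod 13 = 6, 136 mod 23 = 21.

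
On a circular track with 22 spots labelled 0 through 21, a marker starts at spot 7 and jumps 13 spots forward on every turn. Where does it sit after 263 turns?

263·13 = 3419.
3419 mod 22 = 9 (since 155·22 = 3410).
(7 + 9) mod 22 = 16.

16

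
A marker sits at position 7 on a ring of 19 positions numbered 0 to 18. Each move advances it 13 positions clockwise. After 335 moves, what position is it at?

335·13 = 4355.
4355 mod 19 = 4 (since 229·19 = 4351).
(7 + 4) mod 19 = 11.

11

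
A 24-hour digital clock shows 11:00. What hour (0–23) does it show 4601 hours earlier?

18

4601 − 191·24 = 17, so 4601 ≡ 17 (mod 24).
(11 − 17) mod 24 = 18.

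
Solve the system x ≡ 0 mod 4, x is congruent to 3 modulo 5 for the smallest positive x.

x ≡ 0 (mod 4) gives x ∈ {0, 4, 8}.
The first of these with x mod 5 = 3 is 8.

8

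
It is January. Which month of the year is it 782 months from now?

March

782 − 65·12 = 2, so 782 ≡ 2 (mod 12).
January + 2 months → March.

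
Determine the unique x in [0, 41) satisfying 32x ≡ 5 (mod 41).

4

32⁻¹ ≡ 9 (mod 41) because 32·9 = 288 = 7·41 + 1.
Multiplying both sides by 9: x ≡ 9·5 = 45 ≡ 4 (mod 41).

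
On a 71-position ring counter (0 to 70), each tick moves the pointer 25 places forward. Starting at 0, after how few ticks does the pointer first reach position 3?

20

25⁻¹ ≡ 54 (mod 71) because 25·54 = 1350 = 19·71 + 1.
So x ≡ 54·3 = 162 ≡ 20 (mod 71).
Check: 25·20 = 500 = 7·71 + 3.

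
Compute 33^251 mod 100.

Successive squares of 33 mod 100: 33^1≡33, 33^2≡89, 33^4≡21, 33^8≡41, 33^16≡81, 33^32≡61, 33^64≡21, 33^128≡41.
251 = 1 + 2 + 8 + 16 + 32 + 64 + 128, so 33^251 ≡ 33·89·41·81·61·21·41 ≡ 17 (mod 100).

17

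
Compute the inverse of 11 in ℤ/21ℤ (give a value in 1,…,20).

21 = 1·11 + 10
11 = 1·10 + 1
10 = 10·1 + 0
Back-substituting gives 11·2 ≡ 1 (mod 21).

2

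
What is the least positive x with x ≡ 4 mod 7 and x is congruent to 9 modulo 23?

32

x ≡ 4 (mod 7) gives x ∈ {4, 11, 18, 25, 32}.
The first of these with x mod 23 = 9 is 32.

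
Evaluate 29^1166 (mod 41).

36

Square-and-reduce mod 41: 29^1≡29, 29^2≡21, 29^4≡31, 29^8≡18, 29^16≡37, 29^32≡16, 29^64≡10, 29^128≡18, 29^256≡37, 29^512≡16, 29^1024≡10.
1166 = 2 + 4 + 8 + 128 + 1024, so 29^1166 ≡ 21·31·18·18·10 ≡ 36 (mod 41).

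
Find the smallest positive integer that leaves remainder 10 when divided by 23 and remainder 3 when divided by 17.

x ≡ 3 (mod 17) gives x ∈ {3, 20, 37, 54, 71, 88, 105, 122, …}.
The first of these with x mod 23 = 10 is 309.

309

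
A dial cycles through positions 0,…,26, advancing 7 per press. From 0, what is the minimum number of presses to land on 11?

17

7⁻¹ ≡ 4 (mod 27) because 7·4 = 28 = 1·27 + 1.
Multiplying both sides by 4: x ≡ 4·11 = 44 ≡ 17 (mod 27).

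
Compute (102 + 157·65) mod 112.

157·65 = 10205.
Dividing 10205 by 112 gives quotient 91 and remainder 13.
(102 + 13) mod 112 = 3.

3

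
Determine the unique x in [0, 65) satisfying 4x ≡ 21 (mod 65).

54

The inverse of 4 mod 65 is 49 (since 4·49 = 196 ≡ 1).
So x ≡ 49·21 = 1029 ≡ 54 (mod 65).
Check: 4·54 = 216 = 3·65 + 21.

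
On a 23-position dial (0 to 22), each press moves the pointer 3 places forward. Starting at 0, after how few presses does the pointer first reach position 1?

8

3⁻¹ ≡ 8 (mod 23) because 3·8 = 24 = 1·23 + 1.
So x ≡ 8·1 = 8 ≡ 8 (mod 23).
Check: 3·8 = 24 = 1·23 + 1.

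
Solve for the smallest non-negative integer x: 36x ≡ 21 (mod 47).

28

The inverse of 36 mod 47 is 17 (since 36·17 = 612 ≡ 1).
So x ≡ 17·21 = 357 ≡ 28 (mod 47).
Check: 36·28 = 1008 = 21·47 + 21.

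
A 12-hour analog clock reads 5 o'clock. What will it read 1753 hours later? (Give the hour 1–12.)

Dividing 1753 by 12 gives quotient 146 and remainder 1.
5 + 1 → 6 on a 12-hour dial.

6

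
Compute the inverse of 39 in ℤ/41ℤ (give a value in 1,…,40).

20

39·20 = 780 = 19·41 + 1, so 39⁻¹ ≡ 20 (mod 41).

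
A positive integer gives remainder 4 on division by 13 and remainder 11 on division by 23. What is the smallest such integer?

264

Since 23·4 ≡ 1 (mod 13), take x = 11 + 23·((4−11)·4 mod 13) = 11 + 23·11 = 264.
Check: 264 mod 13 = 4, 264 mod 23 = 11.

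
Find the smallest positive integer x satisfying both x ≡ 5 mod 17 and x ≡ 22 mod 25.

22

x ≡ 5 (mod 17) gives x ∈ {5, 22}.
The first of these with x mod 25 = 22 is 22.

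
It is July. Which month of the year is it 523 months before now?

December

523 − 43·12 = 7, so 523 ≡ 7 (mod 12).
July − 7 months → December.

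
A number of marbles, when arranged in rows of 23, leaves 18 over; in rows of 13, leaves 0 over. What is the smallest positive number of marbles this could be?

Since 13·16 ≡ 1 (mod 23), take x = 0 + 13·((18−0)·16 mod 23) = 0 + 13·12 = 156.
Check: 156 mod 23 = 18, 156 mod 13 = 0.

156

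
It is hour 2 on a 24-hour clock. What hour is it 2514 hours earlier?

2514 mod 24 = 18 (since 104·24 = 2496).
(2 − 18) mod 24 = 8.

8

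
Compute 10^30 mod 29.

13

Successive squares of 10 mod 29: 10^1≡10, 10^2≡13, 10^4≡24, 10^8≡25, 10^16≡16.
Since 30 = 2 + 4 + 8 + 16 in binary, 10^30 ≡ 13·24·25·16 ≡ 13 (mod 29).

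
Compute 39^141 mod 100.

Square-and-reduce mod 100: 39^1≡39, 39^2≡21, 39^4≡41, 39^8≡81, 39^16≡61, 39^32≡21, 39^64≡41, 39^128≡81.
Since 141 = 1 + 4 + 8 + 128 in binary, 39^141 ≡ 39·41·81·81 ≡ 39 (mod 100).

39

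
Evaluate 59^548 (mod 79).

By repeated squaring mod 79: 59^1≡59, 59^2≡5, 59^4≡25, 59^8≡72, 59^16≡49, 59^32≡31, 59^64≡13, 59^128≡11, 59^256≡42, 59^512≡26.
Since 548 = 4 + 32 + 512 in binary, 59^548 ≡ 25·31·26 ≡ 5 (mod 79).

5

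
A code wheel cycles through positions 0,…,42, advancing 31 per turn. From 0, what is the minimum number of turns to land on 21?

9

The inverse of 31 mod 43 is 25 (since 31·25 = 775 ≡ 1).
So x ≡ 25·21 = 525 ≡ 9 (mod 43).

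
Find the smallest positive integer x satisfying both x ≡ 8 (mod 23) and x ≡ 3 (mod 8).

Since 8·3 ≡ 1 (mod 23), take x = 3 + 8·((8−3)·3 mod 23) = 3 + 8·15 = 123.
Check: 123 mod 23 = 8, 123 mod 8 = 3.

123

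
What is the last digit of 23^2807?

The units digit of 23^n cycles with period 4: 3, 9, 7, 1, …
2807 mod 4 = 3, so the last digit matches 3^3 = 7.

7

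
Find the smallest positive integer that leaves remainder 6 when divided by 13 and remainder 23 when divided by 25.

x ≡ 6 (mod 13) gives x ∈ {6, 19, 32, 45, 58, 71, 84, 97, …}.
The first of these with x mod 25 = 23 is 123.

123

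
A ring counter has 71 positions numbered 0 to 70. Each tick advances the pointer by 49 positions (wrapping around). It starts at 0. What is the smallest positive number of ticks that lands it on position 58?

The inverse of 49 mod 71 is 29 (since 49·29 = 1421 ≡ 1).
Multiplying both sides by 29: x ≡ 29·58 = 1682 ≡ 49 (mod 71).
Check: 49·49 = 2401 = 33·71 + 58.

49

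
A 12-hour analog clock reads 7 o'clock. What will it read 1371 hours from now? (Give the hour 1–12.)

10

1371 mod 12 = 3 (since 114·12 = 1368).
7 + 3 → 10 on a 12-hour dial.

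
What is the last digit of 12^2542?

Powers of 2 mod 10 repeat with period 4: 2, 4, 8, 6.
2542 leaves remainder 2 on division by 4, so 12^2542 ends in 4.

4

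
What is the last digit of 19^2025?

9

Powers of 9 mod 10 repeat with period 2: 9, 1.
2025 leaves remainder 1 on division by 2, so 19^2025 ends in 9.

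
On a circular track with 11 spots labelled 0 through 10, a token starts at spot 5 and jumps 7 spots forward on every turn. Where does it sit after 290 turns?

290·7 = 2030.
2030 − 184·11 = 6, so 2030 ≡ 6 (mod 11).
(5 + 6) mod 11 = 0.

0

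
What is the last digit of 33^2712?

1

The units digit of 33^n cycles with period 4: 3, 9, 7, 1, …
2712 mod 4 = 0, so the last digit matches 3^4 = 1.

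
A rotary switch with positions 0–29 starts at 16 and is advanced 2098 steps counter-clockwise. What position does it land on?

18

Dividing 2098 by 30 gives quotient 69 and remainder 28.
(16 − 28) mod 30 = 18.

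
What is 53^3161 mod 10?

3

Powers of 3 mod 10 repeat with period 4: 3, 9, 7, 1.
3161 mod 4 = 1, so the last digit matches 3^1 = 3.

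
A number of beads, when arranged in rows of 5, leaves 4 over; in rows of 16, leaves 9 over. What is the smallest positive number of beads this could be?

Since 16·1 ≡ 1 (mod 5), take x = 9 + 16·((4−9)·1 mod 5) = 9 + 16·0 = 9.
Check: 9 mod 5 = 4, 9 mod 16 = 9.

9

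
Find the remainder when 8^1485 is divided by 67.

Square-and-reduce mod 67: 8^1≡8, 8^2≡64, 8^4≡9, 8^8≡14, 8^16≡62, 8^32≡25, 8^64≡22, 8^128≡15, 8^256≡24, 8^512≡40, 8^1024≡59.
Since 1485 = 1 + 4 + 8 + 64 + 128 + 256 + 1024 in binary, 8^1485 ≡ 8·9·14·22·15·24·59 ≡ 66 (mod 67).

66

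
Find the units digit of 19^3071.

The units digit of 19^n cycles with period 2: 9, 1, …
3071 leaves remainder 1 on division by 2, so 19^3071 ends in 9.

9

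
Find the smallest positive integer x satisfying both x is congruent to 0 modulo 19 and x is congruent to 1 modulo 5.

76

x ≡ 1 (mod 5) gives x ∈ {1, 6, 11, 16, 21, 26, 31, 36, …}.
The first of these with x mod 19 = 0 is 76.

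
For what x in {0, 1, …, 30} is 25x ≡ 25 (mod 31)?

25⁻¹ ≡ 5 (mod 31) because 25·5 = 125 = 4·31 + 1.
So x ≡ 5·25 = 125 ≡ 1 (mod 31).

1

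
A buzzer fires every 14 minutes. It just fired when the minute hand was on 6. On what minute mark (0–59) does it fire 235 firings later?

56

235·14 = 3290.
Dividing 3290 by 60 gives quotient 54 and remainder 50.
(6 + 50) mod 60 = 56.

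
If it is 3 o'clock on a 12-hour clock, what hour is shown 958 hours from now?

958 − 79·12 = 10, so 958 ≡ 10 (mod 12).
3 + 10 → 1 on a 12-hour dial.

1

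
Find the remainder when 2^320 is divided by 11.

By repeated squaring mod 11: 2^1≡2, 2^2≡4, 2^4≡5, 2^8≡3, 2^16≡9, 2^32≡4, 2^64≡5, 2^128≡3, 2^256≡9.
320 = 64 + 256, so 2^320 ≡ 5·9 ≡ 1 (mod 11).

1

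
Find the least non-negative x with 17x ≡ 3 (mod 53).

22

17⁻¹ ≡ 25 (mod 53) because 17·25 = 425 = 8·53 + 1.
Multiplying both sides by 25: x ≡ 25·3 = 75 ≡ 22 (mod 53).
Check: 17·22 = 374 = 7·53 + 3.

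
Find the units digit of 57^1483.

3

Powers of 7 mod 10 repeat with period 4: 7, 9, 3, 1.
1483 leaves remainder 3 on division by 4, so 57^1483 ends in 3.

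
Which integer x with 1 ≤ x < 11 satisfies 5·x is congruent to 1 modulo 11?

11 = 2·5 + 1
5 = 5·1 + 0
Back-substituting gives 5·9 ≡ 1 (mod 11).

9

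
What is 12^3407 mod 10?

8

The units digit of 12^n cycles with period 4: 2, 4, 8, 6, …
3407 mod 4 = 3, so the last digit matches 2^3 = 8.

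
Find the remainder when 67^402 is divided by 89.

45

Successive squares of 67 mod 89: 67^1≡67, 67^2≡39, 67^4≡8, 67^8≡64, 67^16≡2, 67^32≡4, 67^64≡16, 67^128≡78, 67^256≡32.
Since 402 = 2 + 16 + 128 + 256 in binary, 67^402 ≡ 39·2·78·32 ≡ 45 (mod 89).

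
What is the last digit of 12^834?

4

The units digit of 12^n cycles with period 4: 2, 4, 8, 6, …
834 leaves remainder 2 on division by 4, so 12^834 ends in 4.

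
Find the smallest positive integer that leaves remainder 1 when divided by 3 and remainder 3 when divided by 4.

7

x ≡ 1 (mod 3) gives x ∈ {1, 4, 7}.
The first of these with x mod 4 = 3 is 7.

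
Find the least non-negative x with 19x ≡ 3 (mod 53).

42

The inverse of 19 mod 53 is 14 (since 19·14 = 266 ≡ 1).
Multiplying both sides by 14: x ≡ 14·3 = 42 ≡ 42 (mod 53).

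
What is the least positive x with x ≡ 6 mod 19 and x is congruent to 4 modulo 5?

44

x ≡ 4 (mod 5) gives x ∈ {4, 9, 14, 19, 24, 29, 34, 39, …}.
The first of these with x mod 19 = 6 is 44.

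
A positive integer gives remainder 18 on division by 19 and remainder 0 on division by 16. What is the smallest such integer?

x ≡ 0 (mod 16) gives x ∈ {0, 16, 32, 48, 64, 80, 96, 112, …}.
The first of these with x mod 19 = 18 is 208.

208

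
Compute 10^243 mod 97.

Successive squares of 10 mod 97: 10^1≡10, 10^2≡3, 10^4≡9, 10^8≡81, 10^16≡62, 10^32≡61, 10^64≡35, 10^128≡61.
Since 243 = 1 + 2 + 16 + 32 + 64 + 128 in binary, 10^243 ≡ 10·3·62·61·35·61 ≡ 67 (mod 97).

67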